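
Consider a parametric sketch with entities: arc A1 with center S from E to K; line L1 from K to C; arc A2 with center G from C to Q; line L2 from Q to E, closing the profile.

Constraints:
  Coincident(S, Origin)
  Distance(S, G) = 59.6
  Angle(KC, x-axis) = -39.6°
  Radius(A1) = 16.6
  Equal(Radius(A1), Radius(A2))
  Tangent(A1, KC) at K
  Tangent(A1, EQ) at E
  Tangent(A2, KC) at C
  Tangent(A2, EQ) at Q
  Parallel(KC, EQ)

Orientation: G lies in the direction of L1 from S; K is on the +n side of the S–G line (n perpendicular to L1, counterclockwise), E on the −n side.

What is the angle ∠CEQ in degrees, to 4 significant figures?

29.12°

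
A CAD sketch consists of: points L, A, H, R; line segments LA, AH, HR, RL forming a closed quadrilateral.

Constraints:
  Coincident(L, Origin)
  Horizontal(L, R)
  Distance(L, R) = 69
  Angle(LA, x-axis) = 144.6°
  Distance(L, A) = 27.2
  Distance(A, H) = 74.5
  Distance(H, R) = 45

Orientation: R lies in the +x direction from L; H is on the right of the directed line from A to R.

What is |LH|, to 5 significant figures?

47.365

L is at the origin; LR is horizontal with |LR| = 69.0 and R in +x, so R = (69.0, 0). LA runs at 144.6° with |LA| = 27.2, so A = (-22.171, 15.756). H is determined by |AH| = 74.5 and |HR| = 45.0 together: it lies at the intersection of circle(A, 74.5) and circle(R, 45.0). With |AR| = 92.523, the foot of the radical line on AR is 65.312 from A and the perpendicular offset is √(74.5² − 65.312²) = 35.841. Taking the right-of-AR solution: H = (36.083, -30.683).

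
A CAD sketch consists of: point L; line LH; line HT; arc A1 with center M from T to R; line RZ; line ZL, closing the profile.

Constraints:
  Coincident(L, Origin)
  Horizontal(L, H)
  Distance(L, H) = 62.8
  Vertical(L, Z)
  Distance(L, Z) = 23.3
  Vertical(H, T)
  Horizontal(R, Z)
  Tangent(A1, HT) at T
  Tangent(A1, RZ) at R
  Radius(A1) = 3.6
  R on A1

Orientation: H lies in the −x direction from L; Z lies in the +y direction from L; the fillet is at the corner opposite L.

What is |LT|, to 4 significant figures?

65.82

L is at the origin; L and H share the same y with |LH| = 62.8 and H on the −x side, so H = (-62.80, 0.000). L and Z share the same x with |LZ| = 23.3 and Z on the +y side, so Z = (0.000, 23.30). The virtual corner opposite L is at (-62.80, 23.30). Since A1 is tangent to HT there, MT ⟂ HT and A1 meets RZ tangentially, so MR is at right angles to RZ, with radius 3.6, so the center M sits 3.6 in from both sides at M = (-59.20, 19.70). That places the tangent points at T = (-62.80, 19.70) on HT and R = (-59.20, 23.30) on RZ. Then |LT| = |T − L| = 65.82.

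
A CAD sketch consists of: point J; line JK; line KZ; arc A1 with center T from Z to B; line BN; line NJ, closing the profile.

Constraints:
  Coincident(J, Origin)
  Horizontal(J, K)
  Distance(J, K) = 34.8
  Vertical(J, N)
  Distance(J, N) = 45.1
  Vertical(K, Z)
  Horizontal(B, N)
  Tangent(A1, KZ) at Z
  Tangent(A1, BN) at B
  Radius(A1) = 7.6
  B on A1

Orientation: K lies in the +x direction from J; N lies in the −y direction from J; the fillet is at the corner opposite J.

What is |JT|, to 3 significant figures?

46.3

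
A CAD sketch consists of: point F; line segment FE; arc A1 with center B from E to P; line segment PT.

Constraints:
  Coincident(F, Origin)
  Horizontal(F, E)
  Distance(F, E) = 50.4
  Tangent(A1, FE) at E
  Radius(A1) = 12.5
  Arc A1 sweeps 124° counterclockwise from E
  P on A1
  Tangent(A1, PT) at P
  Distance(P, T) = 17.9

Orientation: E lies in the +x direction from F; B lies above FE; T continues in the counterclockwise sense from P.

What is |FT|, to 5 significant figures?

61.273

On A1, E sits at bearing -90° from B; a 124° counterclockwise sweep puts P at bearing 34°, so P = B + 12.5·(cos 34°, sin 34°) = (60.763, 19.490). Since A1 is tangent to PT there, BP ⟂ PT, so PT runs along (−sin 34°, cos 34°); with |PT| = 17.9, T = (50.753, 34.330). Then |FT| = |T − F| = 61.273.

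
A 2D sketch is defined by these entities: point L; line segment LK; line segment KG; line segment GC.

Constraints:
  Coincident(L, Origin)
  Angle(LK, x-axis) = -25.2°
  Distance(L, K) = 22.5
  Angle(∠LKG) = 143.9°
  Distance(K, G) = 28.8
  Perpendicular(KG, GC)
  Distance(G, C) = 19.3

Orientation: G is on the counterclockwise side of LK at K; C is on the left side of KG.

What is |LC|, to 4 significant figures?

47.37

L is at the origin; LK runs at -25.2° with length 22.5, so K = 22.5·(cos -25.2°, sin -25.2°) = (20.36, -9.580). ∠LKG = 143.9°, so KG runs at -25.2° + (180° − 143.9°) = 10.90° from the x-axis; with |KG| = 28.8, G = K + 28.8·(cos 10.90°, sin 10.90°) = (48.64, -4.134). KG is perpendicular to GC; with |GC| = 19.3 on the left of KG, C = G + 19.3·(-0.1891, 0.9820) = (44.99, 14.82). Then |LC| = |C − L| = 47.37.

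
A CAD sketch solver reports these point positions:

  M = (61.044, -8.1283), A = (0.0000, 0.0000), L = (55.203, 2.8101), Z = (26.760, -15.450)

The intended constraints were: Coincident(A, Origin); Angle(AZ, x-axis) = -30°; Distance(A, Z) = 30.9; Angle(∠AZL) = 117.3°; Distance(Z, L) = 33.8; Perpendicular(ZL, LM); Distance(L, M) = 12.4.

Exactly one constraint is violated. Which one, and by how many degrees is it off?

Perpendicular(ZL, LM) — off by 4.60°.

A = (0.00, 0.00) ✓; AZ at -30.00° ✓; |AZ| = 30.90 ✓; ∠AZL = 117.3° ✓; |ZL| = 33.80 ✓; ∠(ZL, LM) = 94.60° ✗; |LM| = 12.40 ✓.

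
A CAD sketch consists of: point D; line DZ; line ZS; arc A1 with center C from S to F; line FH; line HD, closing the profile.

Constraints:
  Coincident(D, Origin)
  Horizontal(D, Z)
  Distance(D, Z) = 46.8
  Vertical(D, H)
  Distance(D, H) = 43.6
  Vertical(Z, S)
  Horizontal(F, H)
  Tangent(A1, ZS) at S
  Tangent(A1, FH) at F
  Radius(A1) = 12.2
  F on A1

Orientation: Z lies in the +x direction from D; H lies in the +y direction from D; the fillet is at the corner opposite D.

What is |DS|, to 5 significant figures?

56.358

D is at the origin; DZ is horizontal with |DZ| = 46.8 and Z on the +x side, so Z = (46.800, 0.0000). D and H share the same x with |DH| = 43.6 and H on the +y side, so H = (0.0000, 43.600). The virtual corner opposite D is at (46.800, 43.600). A1 meets ZS tangentially, so CS is at right angles to ZS and since A1 is tangent to FH there, CF ⟂ FH, with radius 12.2, so the center C sits 12.2 in from both sides at C = (34.600, 31.400). That places the tangent points at S = (46.800, 31.400) on ZS and F = (34.600, 43.600) on FH. Then |DS| = |S − D| = 56.358.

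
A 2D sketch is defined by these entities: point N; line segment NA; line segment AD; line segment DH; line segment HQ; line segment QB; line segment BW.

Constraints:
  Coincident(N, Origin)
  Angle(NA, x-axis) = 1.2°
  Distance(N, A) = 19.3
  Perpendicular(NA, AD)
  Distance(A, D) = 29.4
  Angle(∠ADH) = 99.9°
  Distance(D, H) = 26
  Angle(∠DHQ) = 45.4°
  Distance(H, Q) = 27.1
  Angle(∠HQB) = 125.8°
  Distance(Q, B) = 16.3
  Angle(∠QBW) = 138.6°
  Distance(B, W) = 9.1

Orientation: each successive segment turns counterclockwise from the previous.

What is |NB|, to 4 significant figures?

27.80

∠DHQ = 45.4° gives HQ at -54.10° from the x-axis; with |HQ| = 27.1, Q = (8.870, 11.78). ∠HQB = 125.8° gives QB at 0.1000° from the x-axis; with |QB| = 16.3, B = (25.17, 11.81). Then |NB| = |B − N| = 27.80.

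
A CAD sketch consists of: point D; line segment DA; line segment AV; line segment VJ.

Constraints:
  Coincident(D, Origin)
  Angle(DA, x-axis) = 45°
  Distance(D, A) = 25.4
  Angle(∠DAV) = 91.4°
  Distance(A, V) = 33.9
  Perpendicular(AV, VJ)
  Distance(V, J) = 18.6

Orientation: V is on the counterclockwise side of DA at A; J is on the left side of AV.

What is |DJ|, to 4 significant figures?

35.18

∠DAV = 91.4°, so AV runs at 45.0° + (180° − 91.4°) = 133.6° from the x-axis; with |AV| = 33.9, V = A + 33.9·(cos 133.6°, sin 133.6°) = (-5.418, 42.51). AV ⟂ VJ; with |VJ| = 18.6 on the left of AV, J = V + 18.6·(-0.7242, -0.6896) = (-18.89, 29.68). Then |DJ| = |J − D| = 35.18.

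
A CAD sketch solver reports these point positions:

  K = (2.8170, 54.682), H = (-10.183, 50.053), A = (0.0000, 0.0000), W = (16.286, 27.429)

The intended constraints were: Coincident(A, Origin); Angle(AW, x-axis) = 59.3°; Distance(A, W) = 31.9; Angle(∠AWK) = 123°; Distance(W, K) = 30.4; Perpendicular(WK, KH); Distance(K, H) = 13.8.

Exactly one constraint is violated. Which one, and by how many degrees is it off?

Perpendicular(WK, KH) — off by 6.70°.

A = (0.00, 0.00) ✓; AW at 59.30° ✓; |AW| = 31.90 ✓; ∠AWK = 123.0° ✓; |WK| = 30.40 ✓; ∠(WK, KH) = 83.30° ✗; |KH| = 13.80 ✓.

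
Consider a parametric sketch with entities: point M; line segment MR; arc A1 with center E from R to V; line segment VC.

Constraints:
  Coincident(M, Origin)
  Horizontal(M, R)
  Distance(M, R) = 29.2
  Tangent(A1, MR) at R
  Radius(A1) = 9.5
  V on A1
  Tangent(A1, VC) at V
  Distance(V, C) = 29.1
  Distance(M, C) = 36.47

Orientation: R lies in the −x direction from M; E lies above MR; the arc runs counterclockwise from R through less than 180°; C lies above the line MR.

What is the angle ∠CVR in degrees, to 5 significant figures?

143.47°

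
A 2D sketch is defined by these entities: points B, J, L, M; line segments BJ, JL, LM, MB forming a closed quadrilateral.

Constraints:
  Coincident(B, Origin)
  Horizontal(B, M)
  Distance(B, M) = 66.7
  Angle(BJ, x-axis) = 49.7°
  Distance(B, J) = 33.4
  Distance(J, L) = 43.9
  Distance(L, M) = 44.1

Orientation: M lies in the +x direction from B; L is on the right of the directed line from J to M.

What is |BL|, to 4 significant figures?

32.13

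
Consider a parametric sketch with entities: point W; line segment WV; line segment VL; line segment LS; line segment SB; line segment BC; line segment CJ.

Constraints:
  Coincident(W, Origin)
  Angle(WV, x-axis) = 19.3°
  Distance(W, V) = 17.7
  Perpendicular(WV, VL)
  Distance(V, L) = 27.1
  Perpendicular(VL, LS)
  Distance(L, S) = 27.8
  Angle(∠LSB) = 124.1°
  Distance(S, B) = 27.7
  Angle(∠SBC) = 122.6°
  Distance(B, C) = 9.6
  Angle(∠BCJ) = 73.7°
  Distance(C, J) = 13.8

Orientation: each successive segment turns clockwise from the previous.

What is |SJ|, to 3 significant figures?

23.0

W is at the origin; WV runs at 19.3° with length 17.7, so V = (16.7, 5.85). WV ⟂ VL, so VL runs at -70.7°; with |VL| = 27.1, L = (25.7, -19.7). VL is perpendicular to LS, so LS runs at -161°; with |LS| = 27.8, S = (-0.575, -28.9). ∠LSB = 124.1° gives SB at 143° from the x-axis; with |SB| = 27.7, B = (-22.8, -12.4). ∠SBC = 122.6° gives BC at 86.0° from the x-axis; with |BC| = 9.6, C = (-22.1, -2.82). ∠BCJ = 73.7° gives CJ at -20.3° from the x-axis; with |CJ| = 13.8, J = (-9.20, -7.61). Then |SJ| = |J − S| = 23.0.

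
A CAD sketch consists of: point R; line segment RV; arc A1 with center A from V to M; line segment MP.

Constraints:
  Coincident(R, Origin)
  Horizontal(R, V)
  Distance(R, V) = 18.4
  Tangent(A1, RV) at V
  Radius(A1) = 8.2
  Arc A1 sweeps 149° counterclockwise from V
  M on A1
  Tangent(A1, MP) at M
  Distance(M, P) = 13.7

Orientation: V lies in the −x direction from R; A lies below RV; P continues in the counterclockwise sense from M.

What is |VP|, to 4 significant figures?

23.52

R is at the origin; RV is horizontal with |RV| = 18.4 and V on the −x side, so V = (-18.40, 0.000). Since A1 is tangent to RV there, AV ⟂ RV, so A = V + (0, -8.2) = (-18.40, -8.200). On A1, V sits at bearing 90° from A; a 149° counterclockwise sweep puts M at bearing 239°, so M = A + 8.2·(cos 239°, sin 239°) = (-22.62, -15.23). Tangency of A1 to MP means the radius AM is perpendicular to MP, so MP runs along (−sin 239°, cos 239°); with |MP| = 13.7, P = (-10.88, -22.28). Then |VP| = |P − V| = 23.52.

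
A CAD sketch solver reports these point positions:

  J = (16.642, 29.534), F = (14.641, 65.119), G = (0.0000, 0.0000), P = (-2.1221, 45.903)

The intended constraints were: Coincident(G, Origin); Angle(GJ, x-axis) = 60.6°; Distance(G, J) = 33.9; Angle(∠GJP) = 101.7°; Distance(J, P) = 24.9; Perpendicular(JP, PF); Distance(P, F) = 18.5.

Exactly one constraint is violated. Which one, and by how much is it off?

Distance(P, F) = 18.5 — off by 7.00.

G = (0.00, 0.00) ✓; GJ at 60.60° ✓; |GJ| = 33.90 ✓; ∠GJP = 101.7° ✓; |JP| = 24.90 ✓; ∠(JP, PF) = 90.00° ✓; |PF| = 25.50 ✗.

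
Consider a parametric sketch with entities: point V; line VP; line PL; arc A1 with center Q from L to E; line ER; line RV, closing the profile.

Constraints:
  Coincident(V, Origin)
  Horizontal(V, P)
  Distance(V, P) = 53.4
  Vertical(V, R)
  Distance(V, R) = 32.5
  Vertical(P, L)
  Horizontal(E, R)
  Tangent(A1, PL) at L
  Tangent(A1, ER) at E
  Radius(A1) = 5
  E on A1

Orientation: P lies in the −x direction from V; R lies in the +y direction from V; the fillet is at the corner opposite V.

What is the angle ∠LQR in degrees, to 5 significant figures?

174.10°

V is at the origin; VP is horizontal with |VP| = 53.4 and P on the −x side, so P = (-53.400, 0.0000). V and R share the same x with |VR| = 32.5 and R on the +y side, so R = (0.0000, 32.500). The virtual corner opposite V is at (-53.400, 32.500). A1 meets PL tangentially, so QL is at right angles to PL and since A1 is tangent to ER there, QE ⟂ ER, with radius 5.0, so the center Q sits 5.0 in from both sides at Q = (-48.400, 27.500). That places the tangent points at L = (-53.400, 27.500) on PL and E = (-48.400, 32.500) on ER. Then cos ∠LQR = QL·QR / (|QL||QR|), giving 174.10°.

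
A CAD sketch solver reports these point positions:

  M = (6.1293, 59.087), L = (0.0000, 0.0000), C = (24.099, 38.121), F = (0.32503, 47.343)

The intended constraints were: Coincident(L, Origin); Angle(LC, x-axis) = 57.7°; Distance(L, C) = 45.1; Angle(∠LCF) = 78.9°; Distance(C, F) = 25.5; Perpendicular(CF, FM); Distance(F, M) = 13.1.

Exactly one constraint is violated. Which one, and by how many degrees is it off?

Perpendicular(CF, FM) — off by 5.10°.

L = (0.00, 0.00) ✓; LC at 57.70° ✓; |LC| = 45.10 ✓; ∠LCF = 78.90° ✓; |CF| = 25.50 ✓; ∠(CF, FM) = 95.10° ✗; |FM| = 13.10 ✓.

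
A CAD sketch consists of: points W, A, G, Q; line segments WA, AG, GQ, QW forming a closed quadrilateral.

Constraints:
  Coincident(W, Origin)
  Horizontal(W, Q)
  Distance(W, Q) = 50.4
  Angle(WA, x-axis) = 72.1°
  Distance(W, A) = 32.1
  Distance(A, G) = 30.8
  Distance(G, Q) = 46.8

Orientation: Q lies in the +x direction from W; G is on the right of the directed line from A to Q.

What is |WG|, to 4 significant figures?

3.623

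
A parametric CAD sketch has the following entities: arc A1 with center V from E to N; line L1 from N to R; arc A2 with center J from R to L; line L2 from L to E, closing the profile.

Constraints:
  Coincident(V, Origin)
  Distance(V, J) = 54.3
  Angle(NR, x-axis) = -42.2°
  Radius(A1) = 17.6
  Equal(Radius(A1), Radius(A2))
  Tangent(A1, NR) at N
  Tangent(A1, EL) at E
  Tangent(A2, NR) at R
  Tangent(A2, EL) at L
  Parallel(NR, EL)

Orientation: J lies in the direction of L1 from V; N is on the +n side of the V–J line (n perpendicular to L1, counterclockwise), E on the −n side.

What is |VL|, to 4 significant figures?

57.08

The slot axis is L1's direction at -42.2°, so u = (cos -42.2°, sin -42.2°) = (0.7408, -0.6717) and n = (−sin -42.2°, cos -42.2°) = (0.6717, 0.7408). V is at the origin and J lies 54.3 along u from V, so J = 54.3·u = (40.23, -36.47). Tangency of A1 to both parallel lines with radius 17.6 puts N and E at V ± 17.6·n: N = (11.82, 13.04), E = (-11.82, -13.04). Equal radii place R and L the same way about J: R = J + 17.6·n = (52.05, -23.44), L = J − 17.6·n = (28.40, -49.51). Then |VL| = |L − V| = 57.08.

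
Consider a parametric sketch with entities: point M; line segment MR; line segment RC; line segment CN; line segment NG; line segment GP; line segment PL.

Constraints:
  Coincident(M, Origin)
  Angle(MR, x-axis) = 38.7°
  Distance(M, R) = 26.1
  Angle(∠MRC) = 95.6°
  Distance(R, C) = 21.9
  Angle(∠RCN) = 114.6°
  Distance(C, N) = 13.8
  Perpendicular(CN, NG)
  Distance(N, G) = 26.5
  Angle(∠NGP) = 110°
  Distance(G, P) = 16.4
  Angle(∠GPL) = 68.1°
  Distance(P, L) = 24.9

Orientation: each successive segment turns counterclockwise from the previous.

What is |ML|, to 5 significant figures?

29.478

M is at the origin; MR runs at 38.7° with length 26.1, so R = (20.369, 16.319). ∠MRC = 95.6° gives RC at 123.10° from the x-axis; with |RC| = 21.9, C = (8.4096, 34.665). ∠RCN = 114.6° gives CN at -171.50° from the x-axis; with |CN| = 13.8, N = (-5.2388, 32.625). The perpendicularity gives NG at right angles to CN, so NG runs at -81.500°; with |NG| = 26.5, G = (-1.3219, 6.4162). ∠NGP = 110.0° gives GP at -11.500° from the x-axis; with |GP| = 16.4, P = (14.749, 3.1465). ∠GPL = 68.1° gives PL at 100.40° from the x-axis; with |PL| = 24.9, L = (10.254, 27.637). Then |ML| = |L − M| = 29.478.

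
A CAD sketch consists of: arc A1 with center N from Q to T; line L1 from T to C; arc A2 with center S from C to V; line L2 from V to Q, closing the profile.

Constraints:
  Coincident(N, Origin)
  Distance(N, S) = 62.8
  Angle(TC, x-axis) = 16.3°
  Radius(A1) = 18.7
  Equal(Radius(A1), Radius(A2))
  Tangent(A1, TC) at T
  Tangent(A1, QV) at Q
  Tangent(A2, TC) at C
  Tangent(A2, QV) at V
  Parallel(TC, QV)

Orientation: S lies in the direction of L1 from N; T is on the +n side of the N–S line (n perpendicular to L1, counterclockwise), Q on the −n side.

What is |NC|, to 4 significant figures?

65.53

The slot axis is L1's direction at 16.3°, so u = (cos 16.3°, sin 16.3°) = (0.9598, 0.2807) and n = (−sin 16.3°, cos 16.3°) = (-0.2807, 0.9598). N is at the origin and S lies 62.8 along u from N, so S = 62.8·u = (60.28, 17.63). Tangency of A1 to both parallel lines with radius 18.7 puts T and Q at N ± 18.7·n: T = (-5.248, 17.95), Q = (5.248, -17.95). Equal radii place C and V the same way about S: C = S + 18.7·n = (55.03, 35.57), V = S − 18.7·n = (65.52, -0.3225). Then |NC| = |C − N| = 65.53.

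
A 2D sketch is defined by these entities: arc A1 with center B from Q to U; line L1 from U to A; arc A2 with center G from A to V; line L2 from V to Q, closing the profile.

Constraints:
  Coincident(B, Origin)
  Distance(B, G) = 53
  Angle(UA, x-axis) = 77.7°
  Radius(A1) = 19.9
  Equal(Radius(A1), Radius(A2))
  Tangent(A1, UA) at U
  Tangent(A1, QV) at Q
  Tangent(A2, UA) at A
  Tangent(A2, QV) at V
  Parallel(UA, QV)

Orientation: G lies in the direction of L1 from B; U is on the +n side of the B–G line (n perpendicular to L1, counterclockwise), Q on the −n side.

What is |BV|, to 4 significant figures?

56.61

Tangency of A1 to both parallel lines with radius 19.9 puts U and Q at B ± 19.9·n: U = (-19.44, 4.239), Q = (19.44, -4.239). Equal radii place A and V the same way about G: A = G + 19.9·n = (-8.153, 56.02), V = G − 19.9·n = (30.73, 47.54). Then |BV| = |V − B| = 56.61.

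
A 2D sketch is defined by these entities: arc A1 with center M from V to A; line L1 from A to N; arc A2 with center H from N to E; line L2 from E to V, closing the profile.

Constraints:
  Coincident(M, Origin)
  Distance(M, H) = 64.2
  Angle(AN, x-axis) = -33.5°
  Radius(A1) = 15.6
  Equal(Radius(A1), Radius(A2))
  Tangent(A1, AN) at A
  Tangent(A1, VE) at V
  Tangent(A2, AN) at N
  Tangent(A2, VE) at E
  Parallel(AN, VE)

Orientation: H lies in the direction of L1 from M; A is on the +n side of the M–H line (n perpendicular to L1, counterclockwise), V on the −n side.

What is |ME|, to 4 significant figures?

66.07

Tangency of A1 to both parallel lines with radius 15.6 puts A and V at M ± 15.6·n: A = (8.610, 13.01), V = (-8.610, -13.01). Equal radii place N and E the same way about H: N = H + 15.6·n = (62.15, -22.43), E = H − 15.6·n = (44.93, -48.44). Then |ME| = |E − M| = 66.07.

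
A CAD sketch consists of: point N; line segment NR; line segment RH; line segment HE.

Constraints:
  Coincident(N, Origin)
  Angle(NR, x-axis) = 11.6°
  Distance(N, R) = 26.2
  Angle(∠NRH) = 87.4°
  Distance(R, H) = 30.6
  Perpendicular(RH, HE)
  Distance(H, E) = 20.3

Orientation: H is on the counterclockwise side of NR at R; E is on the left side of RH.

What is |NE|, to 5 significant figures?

29.992

N is at the origin; NR runs at 11.6° with length 26.2, so R = 26.2·(cos 11.6°, sin 11.6°) = (25.665, 5.2682). ∠NRH = 87.4°, so RH runs at 11.6° + (180° − 87.4°) = 104.20° from the x-axis; with |RH| = 30.6, H = R + 30.6·(cos 104.20°, sin 104.20°) = (18.158, 34.933). The perpendicularity gives HE at right angles to RH; with |HE| = 20.3 on the left of RH, E = H + 20.3·(-0.96945, -0.24531) = (-1.5213, 29.954). Then |NE| = |E − N| = 29.992.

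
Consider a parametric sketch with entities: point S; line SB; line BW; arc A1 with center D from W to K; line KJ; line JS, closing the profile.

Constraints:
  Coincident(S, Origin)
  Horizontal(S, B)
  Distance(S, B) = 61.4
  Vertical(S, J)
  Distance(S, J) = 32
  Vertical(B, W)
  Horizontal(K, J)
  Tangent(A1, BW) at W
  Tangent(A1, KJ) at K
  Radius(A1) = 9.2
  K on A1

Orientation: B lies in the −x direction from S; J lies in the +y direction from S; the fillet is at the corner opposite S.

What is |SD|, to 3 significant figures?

57.0

S is at the origin; S and B share the same y with |SB| = 61.4 and B on the −x side, so B = (-61.4, 0.00). S and J share the same x with |SJ| = 32.0 and J on the +y side, so J = (0.00, 32.0). The virtual corner opposite S is at (-61.4, 32.0). The tangent condition forces DW to be normal to BW and tangency of A1 to KJ means the radius DK is perpendicular to KJ, with radius 9.2, so the center D sits 9.2 in from both sides at D = (-52.2, 22.8). Then |SD| = |D − S| = 57.0.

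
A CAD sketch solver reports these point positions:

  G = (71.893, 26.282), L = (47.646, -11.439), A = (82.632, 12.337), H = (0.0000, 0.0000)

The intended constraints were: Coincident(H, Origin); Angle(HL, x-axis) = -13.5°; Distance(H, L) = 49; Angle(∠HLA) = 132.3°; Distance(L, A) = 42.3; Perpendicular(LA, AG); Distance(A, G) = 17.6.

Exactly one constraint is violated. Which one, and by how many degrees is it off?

Perpendicular(LA, AG) — off by 3.40°.

H = (0.00, 0.00) ✓; HL at -13.50° ✓; |HL| = 49.00 ✓; ∠HLA = 132.3° ✓; |LA| = 42.30 ✓; ∠(LA, AG) = 93.40° ✗; |AG| = 17.60 ✓.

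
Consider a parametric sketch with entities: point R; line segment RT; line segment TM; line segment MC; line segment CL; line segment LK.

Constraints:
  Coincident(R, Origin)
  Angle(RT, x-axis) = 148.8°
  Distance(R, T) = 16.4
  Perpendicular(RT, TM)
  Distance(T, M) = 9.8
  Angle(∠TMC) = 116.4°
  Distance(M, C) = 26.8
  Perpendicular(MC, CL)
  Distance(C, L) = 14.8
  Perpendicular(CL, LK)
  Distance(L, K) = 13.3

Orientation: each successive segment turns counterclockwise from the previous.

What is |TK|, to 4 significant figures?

18.85

R is at the origin; RT runs at 148.8° with length 16.4, so T = (-14.03, 8.496). RT is perpendicular to TM, so TM runs at -121.2°; with |TM| = 9.8, M = (-19.10, 0.1131). ∠TMC = 116.4° gives MC at -57.60° from the x-axis; with |MC| = 26.8, C = (-4.744, -22.51). MC is perpendicular to CL, so CL runs at 32.40°; with |CL| = 14.8, L = (7.752, -14.58). CL is perpendicular to LK, so LK runs at 122.4°; with |LK| = 13.3, K = (0.6251, -3.355). Then |TK| = |K − T| = 18.85.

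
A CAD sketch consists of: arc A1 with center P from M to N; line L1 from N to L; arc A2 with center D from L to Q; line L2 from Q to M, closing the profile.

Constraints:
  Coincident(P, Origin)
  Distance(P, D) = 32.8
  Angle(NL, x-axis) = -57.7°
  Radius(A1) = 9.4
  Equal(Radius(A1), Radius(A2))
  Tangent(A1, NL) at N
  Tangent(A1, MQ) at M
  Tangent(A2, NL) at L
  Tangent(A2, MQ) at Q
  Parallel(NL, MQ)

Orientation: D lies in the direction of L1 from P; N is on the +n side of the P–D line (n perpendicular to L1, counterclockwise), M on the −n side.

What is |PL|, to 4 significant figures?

34.12

Tangency of A1 to both parallel lines with radius 9.4 puts N and M at P ± 9.4·n: N = (7.945, 5.023), M = (-7.945, -5.023). Equal radii place L and Q the same way about D: L = D + 9.4·n = (25.47, -22.70), Q = D − 9.4·n = (9.581, -32.75). Then |PL| = |L − P| = 34.12.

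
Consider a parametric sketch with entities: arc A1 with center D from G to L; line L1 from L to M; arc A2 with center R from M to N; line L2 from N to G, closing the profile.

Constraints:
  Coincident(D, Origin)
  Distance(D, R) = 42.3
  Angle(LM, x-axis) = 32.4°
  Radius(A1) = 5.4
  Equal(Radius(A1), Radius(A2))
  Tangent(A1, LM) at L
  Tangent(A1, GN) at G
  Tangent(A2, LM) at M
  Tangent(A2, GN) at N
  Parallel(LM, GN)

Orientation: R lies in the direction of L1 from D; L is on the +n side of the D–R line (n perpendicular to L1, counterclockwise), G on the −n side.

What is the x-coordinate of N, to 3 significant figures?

38.6

The slot axis is L1's direction at 32.4°, so u = (cos 32.4°, sin 32.4°) = (0.844, 0.536) and n = (−sin 32.4°, cos 32.4°) = (-0.536, 0.844). D is at the origin and R lies 42.3 along u from D, so R = 42.3·u = (35.7, 22.7). Tangency of A1 to both parallel lines with radius 5.4 puts L and G at D ± 5.4·n: L = (-2.89, 4.56), G = (2.89, -4.56). Equal radii place M and N the same way about R: M = R + 5.4·n = (32.8, 27.2), N = R − 5.4·n = (38.6, 18.1). So N.x = 38.6.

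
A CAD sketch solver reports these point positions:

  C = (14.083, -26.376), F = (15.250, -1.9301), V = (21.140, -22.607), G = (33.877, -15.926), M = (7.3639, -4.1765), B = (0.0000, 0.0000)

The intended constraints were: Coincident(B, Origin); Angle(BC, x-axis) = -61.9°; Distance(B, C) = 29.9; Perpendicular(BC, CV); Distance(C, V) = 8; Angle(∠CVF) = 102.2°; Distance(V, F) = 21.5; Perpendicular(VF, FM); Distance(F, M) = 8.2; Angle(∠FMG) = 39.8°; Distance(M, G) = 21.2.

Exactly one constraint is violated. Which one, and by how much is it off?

Distance(M, G) = 21.2 — off by 7.80.

B = (0.00, 0.00) ✓; BC at -61.90° ✓; |BC| = 29.90 ✓; ∠(BC, CV) = 90.01° ✓; |CV| = 8.000 ✓; ∠CVF = 102.2° ✓; |VF| = 21.50 ✓; ∠(VF, FM) = 90.00° ✓; |FM| = 8.200 ✓; ∠FMG = 39.80° ✓; |MG| = 29.00 ✗.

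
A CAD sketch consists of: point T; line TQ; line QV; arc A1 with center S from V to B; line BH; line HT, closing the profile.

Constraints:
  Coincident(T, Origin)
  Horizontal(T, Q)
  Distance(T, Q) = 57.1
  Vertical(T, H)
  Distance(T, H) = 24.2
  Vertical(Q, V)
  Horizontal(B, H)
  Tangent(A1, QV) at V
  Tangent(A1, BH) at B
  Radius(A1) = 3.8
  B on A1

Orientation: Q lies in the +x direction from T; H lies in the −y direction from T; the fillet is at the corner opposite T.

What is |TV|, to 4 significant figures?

60.63

T is at the origin; T and Q share the same y with |TQ| = 57.1 and Q on the +x side, so Q = (57.10, 0.000). TH is vertical with |TH| = 24.2 and H on the −y side, so H = (0.000, -24.20). The virtual corner opposite T is at (57.10, -24.20). Since A1 is tangent to QV there, SV ⟂ QV and the tangent condition forces SB to be normal to BH, with radius 3.8, so the center S sits 3.8 in from both sides at S = (53.30, -20.40). That places the tangent points at V = (57.10, -20.40) on QV and B = (53.30, -24.20) on BH. Then |TV| = |V − T| = 60.63.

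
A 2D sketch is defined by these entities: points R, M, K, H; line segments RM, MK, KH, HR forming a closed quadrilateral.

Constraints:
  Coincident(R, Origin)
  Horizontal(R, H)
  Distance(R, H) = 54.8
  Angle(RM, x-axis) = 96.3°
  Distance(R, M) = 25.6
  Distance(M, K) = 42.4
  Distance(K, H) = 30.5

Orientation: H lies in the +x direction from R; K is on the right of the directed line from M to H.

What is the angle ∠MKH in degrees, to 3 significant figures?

119°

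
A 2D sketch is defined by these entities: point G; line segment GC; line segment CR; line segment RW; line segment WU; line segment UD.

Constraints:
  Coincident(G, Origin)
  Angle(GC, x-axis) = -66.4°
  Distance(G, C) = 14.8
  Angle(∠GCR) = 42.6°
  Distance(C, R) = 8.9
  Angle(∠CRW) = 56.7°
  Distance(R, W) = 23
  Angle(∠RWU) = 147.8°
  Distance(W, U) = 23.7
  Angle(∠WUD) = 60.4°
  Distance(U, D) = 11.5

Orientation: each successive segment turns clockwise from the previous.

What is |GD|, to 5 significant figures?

35.973

G is at the origin; GC runs at -66.4° with length 14.8, so C = (5.9252, -13.562). ∠GCR = 42.6° gives CR at 156.20° from the x-axis; with |CR| = 8.9, R = (-2.2180, -9.9706). ∠CRW = 56.7° gives RW at 32.900° from the x-axis; with |RW| = 23.0, W = (17.093, 2.5224). ∠RWU = 147.8° gives WU at 0.70000° from the x-axis; with |WU| = 23.7, U = (40.792, 2.8119). ∠WUD = 60.4° gives UD at -118.90° from the x-axis; with |UD| = 11.5, D = (35.234, -7.2559). Then |GD| = |D − G| = 35.973.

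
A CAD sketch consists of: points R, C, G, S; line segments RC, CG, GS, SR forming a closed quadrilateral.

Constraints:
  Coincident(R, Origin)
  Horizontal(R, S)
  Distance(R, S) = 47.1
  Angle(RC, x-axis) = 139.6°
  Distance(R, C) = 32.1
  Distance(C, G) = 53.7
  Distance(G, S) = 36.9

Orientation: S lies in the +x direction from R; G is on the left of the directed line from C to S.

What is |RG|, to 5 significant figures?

42.362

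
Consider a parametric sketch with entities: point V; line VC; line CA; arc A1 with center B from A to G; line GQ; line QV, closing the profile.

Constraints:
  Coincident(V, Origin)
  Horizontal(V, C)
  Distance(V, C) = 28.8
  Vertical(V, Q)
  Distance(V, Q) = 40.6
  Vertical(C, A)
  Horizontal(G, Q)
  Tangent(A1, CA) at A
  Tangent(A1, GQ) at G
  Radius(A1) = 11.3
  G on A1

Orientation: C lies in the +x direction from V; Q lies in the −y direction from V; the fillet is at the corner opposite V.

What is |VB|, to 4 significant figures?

34.13

V is at the origin; V and C share the same y with |VC| = 28.8 and C on the +x side, so C = (28.80, 0.000). VQ is vertical with |VQ| = 40.6 and Q on the −y side, so Q = (0.000, -40.60). The virtual corner opposite V is at (28.80, -40.60). Tangency of A1 to CA means the radius BA is perpendicular to CA and tangency of A1 to GQ means the radius BG is perpendicular to GQ, with radius 11.3, so the center B sits 11.3 in from both sides at B = (17.50, -29.30). Then |VB| = |B − V| = 34.13.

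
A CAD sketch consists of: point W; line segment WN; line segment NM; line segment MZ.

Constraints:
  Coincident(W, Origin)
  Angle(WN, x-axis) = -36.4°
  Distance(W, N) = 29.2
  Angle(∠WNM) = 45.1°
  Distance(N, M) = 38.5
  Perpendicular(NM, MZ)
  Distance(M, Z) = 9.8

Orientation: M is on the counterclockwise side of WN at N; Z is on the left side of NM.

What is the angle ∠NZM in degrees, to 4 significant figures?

75.72°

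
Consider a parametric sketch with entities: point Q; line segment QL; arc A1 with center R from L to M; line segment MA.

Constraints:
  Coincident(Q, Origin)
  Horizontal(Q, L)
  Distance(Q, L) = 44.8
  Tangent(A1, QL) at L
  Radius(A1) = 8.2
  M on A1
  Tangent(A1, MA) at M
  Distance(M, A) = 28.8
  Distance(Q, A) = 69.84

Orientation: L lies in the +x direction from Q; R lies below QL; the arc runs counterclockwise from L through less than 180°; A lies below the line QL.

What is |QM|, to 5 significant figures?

42.081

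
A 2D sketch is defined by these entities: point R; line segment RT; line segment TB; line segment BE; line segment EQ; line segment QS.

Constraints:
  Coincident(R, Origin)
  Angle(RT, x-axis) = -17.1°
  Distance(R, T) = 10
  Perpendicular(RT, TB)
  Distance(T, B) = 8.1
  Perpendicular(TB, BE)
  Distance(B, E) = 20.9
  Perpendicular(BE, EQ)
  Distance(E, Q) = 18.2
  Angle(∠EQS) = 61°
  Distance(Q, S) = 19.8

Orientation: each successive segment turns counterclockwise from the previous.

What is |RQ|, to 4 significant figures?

14.86

R is at the origin; RT runs at -17.1° with length 10.0, so T = (9.558, -2.940). RT is perpendicular to TB, so TB runs at 72.90°; with |TB| = 8.1, B = (11.94, 4.802). TB is perpendicular to BE, so BE runs at 162.9°; with |BE| = 20.9, E = (-8.036, 10.95). BE is perpendicular to EQ, so EQ runs at -107.1°; with |EQ| = 18.2, Q = (-13.39, -6.448). Then |RQ| = |Q − R| = 14.86.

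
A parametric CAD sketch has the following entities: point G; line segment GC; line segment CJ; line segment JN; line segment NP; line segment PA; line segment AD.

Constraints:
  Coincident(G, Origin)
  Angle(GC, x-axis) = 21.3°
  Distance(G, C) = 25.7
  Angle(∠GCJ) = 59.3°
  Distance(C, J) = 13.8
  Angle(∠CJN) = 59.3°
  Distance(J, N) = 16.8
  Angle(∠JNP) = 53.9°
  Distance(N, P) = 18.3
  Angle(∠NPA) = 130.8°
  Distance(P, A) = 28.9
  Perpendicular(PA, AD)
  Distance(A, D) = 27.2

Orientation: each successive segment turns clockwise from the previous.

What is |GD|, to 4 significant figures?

44.37

∠NPA = 130.8° gives PA at -35.40° from the x-axis; with |PA| = 28.9, A = (50.17, -5.834). PA ⟂ AD, so AD runs at -125.4°; with |AD| = 27.2, D = (34.41, -28.01). Then |GD| = |D − G| = 44.37.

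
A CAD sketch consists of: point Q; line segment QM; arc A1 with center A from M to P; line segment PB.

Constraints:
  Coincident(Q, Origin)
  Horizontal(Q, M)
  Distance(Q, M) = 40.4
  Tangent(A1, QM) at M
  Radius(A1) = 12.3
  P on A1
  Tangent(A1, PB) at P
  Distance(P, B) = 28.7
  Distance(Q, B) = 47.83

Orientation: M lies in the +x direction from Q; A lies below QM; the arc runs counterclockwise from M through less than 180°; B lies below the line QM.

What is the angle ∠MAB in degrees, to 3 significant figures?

153°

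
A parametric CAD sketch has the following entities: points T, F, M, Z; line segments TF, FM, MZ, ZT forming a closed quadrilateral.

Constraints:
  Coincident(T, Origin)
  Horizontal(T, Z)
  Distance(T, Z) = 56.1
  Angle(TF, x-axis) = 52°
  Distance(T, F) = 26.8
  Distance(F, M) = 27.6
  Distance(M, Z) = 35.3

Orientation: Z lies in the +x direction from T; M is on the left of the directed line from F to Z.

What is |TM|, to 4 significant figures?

52.76

T is at the origin; TZ is horizontal with |TZ| = 56.1 and Z in +x, so Z = (56.1, 0). TF runs at 52.0° with |TF| = 26.8, so F = (16.50, 21.12). M is determined by |FM| = 27.6 and |MZ| = 35.3 together: it lies at the intersection of circle(F, 27.6) and circle(Z, 35.3). With |FZ| = 44.88, the foot of the radical line on FZ is 17.04 from F and the perpendicular offset is √(27.6² − 17.04²) = 21.71. Taking the left-of-FZ solution: M = (41.75, 32.25).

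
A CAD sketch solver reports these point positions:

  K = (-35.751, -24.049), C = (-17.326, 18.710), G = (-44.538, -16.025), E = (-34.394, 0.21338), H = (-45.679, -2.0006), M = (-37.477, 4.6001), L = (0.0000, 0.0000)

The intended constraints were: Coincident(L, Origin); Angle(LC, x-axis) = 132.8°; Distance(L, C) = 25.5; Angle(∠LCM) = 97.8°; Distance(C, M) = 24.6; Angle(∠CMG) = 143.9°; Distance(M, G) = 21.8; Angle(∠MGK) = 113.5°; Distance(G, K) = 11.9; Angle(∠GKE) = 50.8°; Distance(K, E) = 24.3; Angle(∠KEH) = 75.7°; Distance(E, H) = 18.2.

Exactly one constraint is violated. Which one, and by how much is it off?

Distance(E, H) = 18.2 — off by 6.70.

L = (0.00, 0.00) ✓; LC at 132.8° ✓; |LC| = 25.50 ✓; ∠LCM = 97.80° ✓; |CM| = 24.60 ✓; ∠CMG = 143.9° ✓; |MG| = 21.80 ✓; ∠MGK = 113.5° ✓; |GK| = 11.90 ✓; ∠GKE = 50.80° ✓; |KE| = 24.30 ✓; ∠KEH = 75.70° ✓; |EH| = 11.50 ✗.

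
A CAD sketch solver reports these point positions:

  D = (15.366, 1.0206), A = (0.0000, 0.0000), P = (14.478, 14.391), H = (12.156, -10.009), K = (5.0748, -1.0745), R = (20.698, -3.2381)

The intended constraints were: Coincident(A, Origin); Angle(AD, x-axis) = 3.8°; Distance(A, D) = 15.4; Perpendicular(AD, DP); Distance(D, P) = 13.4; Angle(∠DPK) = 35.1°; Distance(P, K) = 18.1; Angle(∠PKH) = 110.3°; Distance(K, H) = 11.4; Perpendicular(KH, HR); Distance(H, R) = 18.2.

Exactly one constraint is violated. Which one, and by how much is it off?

Distance(H, R) = 18.2 — off by 7.30.

A = (0.00, 0.00) ✓; AD at 3.800° ✓; |AD| = 15.40 ✓; ∠(AD, DP) = 90.00° ✓; |DP| = 13.40 ✓; ∠DPK = 35.10° ✓; |PK| = 18.10 ✓; ∠PKH = 110.3° ✓; |KH| = 11.40 ✓; ∠(KH, HR) = 90.00° ✓; |HR| = 10.90 ✗.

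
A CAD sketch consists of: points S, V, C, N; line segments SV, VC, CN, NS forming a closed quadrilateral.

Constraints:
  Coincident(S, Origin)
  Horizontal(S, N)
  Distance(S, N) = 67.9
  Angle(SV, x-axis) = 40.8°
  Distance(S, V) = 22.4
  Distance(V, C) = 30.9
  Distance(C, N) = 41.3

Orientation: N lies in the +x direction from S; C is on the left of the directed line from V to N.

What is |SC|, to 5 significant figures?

53.234

Checks: S = (0.00, 0.00) ✓; |VC| = 30.90 ✓; |CN| = 41.30 ✓.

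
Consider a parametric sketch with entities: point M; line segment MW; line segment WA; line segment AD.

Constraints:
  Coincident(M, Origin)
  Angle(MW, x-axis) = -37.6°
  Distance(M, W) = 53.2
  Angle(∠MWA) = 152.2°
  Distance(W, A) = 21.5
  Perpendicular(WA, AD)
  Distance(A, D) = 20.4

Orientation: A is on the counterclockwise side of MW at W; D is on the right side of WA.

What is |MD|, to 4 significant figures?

82.13

M is at the origin; MW runs at -37.6° with length 53.2, so W = 53.2·(cos -37.6°, sin -37.6°) = (42.15, -32.46). ∠MWA = 152.2°, so WA runs at -37.6° + (180° − 152.2°) = -9.800° from the x-axis; with |WA| = 21.5, A = W + 21.5·(cos -9.800°, sin -9.800°) = (63.34, -36.12). The perpendicularity gives AD at right angles to WA; with |AD| = 20.4 on the right of WA, D = A + 20.4·(-0.1702, -0.9854) = (59.86, -56.22). Then |MD| = |D − M| = 82.13.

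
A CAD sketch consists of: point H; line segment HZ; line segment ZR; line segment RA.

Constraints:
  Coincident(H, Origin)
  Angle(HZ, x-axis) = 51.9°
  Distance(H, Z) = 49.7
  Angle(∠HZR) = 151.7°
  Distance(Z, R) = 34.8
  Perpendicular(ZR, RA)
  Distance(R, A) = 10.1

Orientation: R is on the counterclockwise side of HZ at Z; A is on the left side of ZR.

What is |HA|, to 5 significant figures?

79.705

H is at the origin; HZ runs at 51.9° with length 49.7, so Z = 49.7·(cos 51.9°, sin 51.9°) = (30.667, 39.111). ∠HZR = 151.7°, so ZR runs at 51.9° + (180° − 151.7°) = 80.200° from the x-axis; with |ZR| = 34.8, R = Z + 34.8·(cos 80.200°, sin 80.200°) = (36.590, 73.403). ZR is perpendicular to RA; with |RA| = 10.1 on the left of ZR, A = R + 10.1·(-0.98541, 0.17021) = (26.637, 75.122). Then |HA| = |A − H| = 79.705.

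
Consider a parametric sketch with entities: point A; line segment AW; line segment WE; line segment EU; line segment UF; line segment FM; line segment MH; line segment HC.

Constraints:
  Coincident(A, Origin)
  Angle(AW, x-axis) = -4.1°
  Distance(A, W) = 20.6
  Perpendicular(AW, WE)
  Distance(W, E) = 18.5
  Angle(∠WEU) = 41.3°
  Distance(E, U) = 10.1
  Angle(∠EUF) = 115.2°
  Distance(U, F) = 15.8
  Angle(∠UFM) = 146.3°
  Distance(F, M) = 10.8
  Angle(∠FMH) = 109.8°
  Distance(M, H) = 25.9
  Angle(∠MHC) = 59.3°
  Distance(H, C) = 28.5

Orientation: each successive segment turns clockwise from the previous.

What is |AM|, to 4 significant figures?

30.79

∠EUF = 115.2° gives UF at 62.40° from the x-axis; with |UF| = 15.8, F = (20.44, 2.121). ∠UFM = 146.3° gives FM at 28.70° from the x-axis; with |FM| = 10.8, M = (29.91, 7.308). Then |AM| = |M − A| = 30.79.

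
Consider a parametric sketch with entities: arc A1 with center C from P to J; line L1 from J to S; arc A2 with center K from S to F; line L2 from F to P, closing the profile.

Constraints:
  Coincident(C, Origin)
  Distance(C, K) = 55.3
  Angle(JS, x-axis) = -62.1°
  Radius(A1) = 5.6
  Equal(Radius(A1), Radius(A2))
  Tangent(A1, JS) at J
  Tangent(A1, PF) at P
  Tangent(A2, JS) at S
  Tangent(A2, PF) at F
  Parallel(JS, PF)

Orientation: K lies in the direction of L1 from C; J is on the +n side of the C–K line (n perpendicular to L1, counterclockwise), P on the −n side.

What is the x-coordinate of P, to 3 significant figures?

-4.95

The slot axis is L1's direction at -62.1°, so u = (cos -62.1°, sin -62.1°) = (0.468, -0.884) and n = (−sin -62.1°, cos -62.1°) = (0.884, 0.468). C is at the origin and K lies 55.3 along u from C, so K = 55.3·u = (25.9, -48.9). Tangency of A1 to both parallel lines with radius 5.6 puts J and P at C ± 5.6·n: J = (4.95, 2.62), P = (-4.95, -2.62). So P.x = -4.95.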